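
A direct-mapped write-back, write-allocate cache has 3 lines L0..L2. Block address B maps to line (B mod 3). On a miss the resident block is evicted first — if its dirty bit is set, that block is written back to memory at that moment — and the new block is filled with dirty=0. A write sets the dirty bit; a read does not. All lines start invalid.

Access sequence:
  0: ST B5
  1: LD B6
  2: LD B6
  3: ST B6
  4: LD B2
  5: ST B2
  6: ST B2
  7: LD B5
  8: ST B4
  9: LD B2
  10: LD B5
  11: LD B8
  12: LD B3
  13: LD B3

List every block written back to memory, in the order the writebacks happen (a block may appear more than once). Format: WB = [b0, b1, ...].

  0 | W B5 → L2 miss [D]
  1 | R B6 → L0 miss [-]
  2 | R B6 → L0 hit [-]
  3 | W B6 → L0 hit [D]
  4 | R B2 → L2 miss wb→B5 [-]
  5 | W B2 → L2 hit [D]
  6 | W B2 → L2 hit [D]
  7 | R B5 → L2 miss wb→B2 [-]
  8 | W B4 → L1 miss [D]
  9 | R B2 → L2 miss [-]
  10 | R B5 → L2 miss [-]
  11 | R B8 → L2 miss [-]
  12 | R B3 → L0 miss wb→B6 [-]
  13 | R B3 → L0 hit [-]

WB = [5, 2, 6]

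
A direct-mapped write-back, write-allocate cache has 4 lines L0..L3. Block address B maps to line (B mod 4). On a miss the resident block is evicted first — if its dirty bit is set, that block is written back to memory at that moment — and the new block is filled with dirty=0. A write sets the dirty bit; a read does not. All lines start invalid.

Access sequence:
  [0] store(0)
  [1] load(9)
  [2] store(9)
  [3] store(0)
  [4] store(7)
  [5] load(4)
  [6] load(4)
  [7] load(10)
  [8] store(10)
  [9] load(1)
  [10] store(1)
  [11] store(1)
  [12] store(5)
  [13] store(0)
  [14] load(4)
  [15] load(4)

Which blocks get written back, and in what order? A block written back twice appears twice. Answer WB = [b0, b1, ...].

WB = [0, 9, 1, 0]

  0 | W B0 → L0 miss [D]
  1 | R B9 → L1 miss [-]
  2 | W B9 → L1 hit [D]
  3 | W B0 → L0 hit [D]
  4 | W B7 → L3 miss [D]
  5 | R B4 → L0 miss wb→B0 [-]
  6 | R B4 → L0 hit [-]
  7 | R B10 → L2 miss [-]
  8 | W B10 → L2 hit [D]
  9 | R B1 → L1 miss wb→B9 [-]
  10 | W B1 → L1 hit [D]
  11 | W B1 → L1 hit [D]
  12 | W B5 → L1 miss wb→B1 [D]
  13 | W B0 → L0 miss [D]
  14 | R B4 → L0 miss wb→B0 [-]
  15 | R B4 → L0 hit [-]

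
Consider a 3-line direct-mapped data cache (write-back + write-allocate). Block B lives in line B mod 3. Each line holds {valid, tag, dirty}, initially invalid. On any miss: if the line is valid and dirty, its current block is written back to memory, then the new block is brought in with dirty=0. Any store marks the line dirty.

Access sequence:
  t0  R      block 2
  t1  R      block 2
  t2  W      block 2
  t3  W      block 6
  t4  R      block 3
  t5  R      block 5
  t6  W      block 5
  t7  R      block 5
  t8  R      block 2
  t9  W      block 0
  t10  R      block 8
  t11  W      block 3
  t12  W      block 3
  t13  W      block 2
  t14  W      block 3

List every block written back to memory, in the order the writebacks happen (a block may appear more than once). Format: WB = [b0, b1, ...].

WB = [6, 2, 5, 0]

  0 | R B2 → L2 miss [-]
  1 | R B2 → L2 hit [-]
  2 | W B2 → L2 hit [D]
  3 | W B6 → L0 miss [D]
  4 | R B3 → L0 miss wb→B6 [-]
  5 | R B5 → L2 miss wb→B2 [-]
  6 | W B5 → L2 hit [D]
  7 | R B5 → L2 hit [D]
  8 | R B2 → L2 miss wb→B5 [-]
  9 | W B0 → L0 miss [D]
  10 | R B8 → L2 miss [-]
  11 | W B3 → L0 miss wb→B0 [D]
  12 | W B3 → L0 hit [D]
  13 | W B2 → L2 miss [D]
  14 | W B3 → L0 hit [D]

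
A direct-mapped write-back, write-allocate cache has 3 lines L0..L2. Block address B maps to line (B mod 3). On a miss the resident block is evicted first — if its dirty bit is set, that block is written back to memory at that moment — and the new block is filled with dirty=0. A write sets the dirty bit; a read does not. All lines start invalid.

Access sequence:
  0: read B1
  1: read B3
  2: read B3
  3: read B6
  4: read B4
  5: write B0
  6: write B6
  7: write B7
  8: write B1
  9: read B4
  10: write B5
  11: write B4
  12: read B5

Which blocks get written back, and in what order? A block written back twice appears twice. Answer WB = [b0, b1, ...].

0: R B1 → L1 miss [-]
1: R B3 → L0 miss [-]
2: R B3 → L0 hit [-]
3: R B6 → L0 miss [-]
4: R B4 → L1 miss [-]
5: W B0 → L0 miss [D]
6: W B6 → L0 miss wb→B0 [D]
7: W B7 → L1 miss [D]
8: W B1 → L1 miss wb→B7 [D]
9: R B4 → L1 miss wb→B1 [-]
10: W B5 → L2 miss [D]
11: W B4 → L1 hit [D]
12: R B5 → L2 hit [D]

WB = [0, 7, 1]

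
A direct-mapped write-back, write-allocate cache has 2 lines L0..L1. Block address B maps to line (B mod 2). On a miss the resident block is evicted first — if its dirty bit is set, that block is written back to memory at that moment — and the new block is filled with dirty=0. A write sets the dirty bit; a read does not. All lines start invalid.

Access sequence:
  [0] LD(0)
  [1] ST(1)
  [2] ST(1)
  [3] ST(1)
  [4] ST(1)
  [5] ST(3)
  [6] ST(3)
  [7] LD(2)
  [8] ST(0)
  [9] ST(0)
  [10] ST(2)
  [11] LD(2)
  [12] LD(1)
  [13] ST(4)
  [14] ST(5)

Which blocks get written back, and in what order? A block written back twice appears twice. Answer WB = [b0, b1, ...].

0: R B0 → L0 miss [-]
1: W B1 → L1 miss [D]
2: W B1 → L1 hit [D]
3: W B1 → L1 hit [D]
4: W B1 → L1 hit [D]
5: W B3 → L1 miss wb→B1 [D]
6: W B3 → L1 hit [D]
7: R B2 → L0 miss [-]
8: W B0 → L0 miss [D]
9: W B0 → L0 hit [D]
10: W B2 → L0 miss wb→B0 [D]
11: R B2 → L0 hit [D]
12: R B1 → L1 miss wb→B3 [-]
13: W B4 → L0 miss wb→B2 [D]
14: W B5 → L1 miss [D]

WB = [1, 0, 3, 2]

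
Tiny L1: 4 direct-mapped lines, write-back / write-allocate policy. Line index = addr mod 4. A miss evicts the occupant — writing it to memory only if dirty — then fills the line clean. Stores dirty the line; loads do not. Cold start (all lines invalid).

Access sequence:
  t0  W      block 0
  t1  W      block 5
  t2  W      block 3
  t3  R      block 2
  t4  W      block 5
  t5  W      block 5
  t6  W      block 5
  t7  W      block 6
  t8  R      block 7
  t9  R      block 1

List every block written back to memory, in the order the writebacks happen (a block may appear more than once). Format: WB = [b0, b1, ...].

WB = [3, 5]

0: W B0 -> L0 miss  d=D]
1: W B5 -> L1 miss  d=D]
2: W B3 -> L3 miss  d=D]
3: R B2 -> L2 miss  d=-]
4: W B5 -> L1 hit  d=D]
5: W B5 -> L1 hit  d=D]
6: W B5 -> L1 hit  d=D]
7: W B6 -> L2 miss  d=D]
8: R B7 -> L3 miss wb->B3  d=-]
9: R B1 -> L1 miss wb->B5  d=-]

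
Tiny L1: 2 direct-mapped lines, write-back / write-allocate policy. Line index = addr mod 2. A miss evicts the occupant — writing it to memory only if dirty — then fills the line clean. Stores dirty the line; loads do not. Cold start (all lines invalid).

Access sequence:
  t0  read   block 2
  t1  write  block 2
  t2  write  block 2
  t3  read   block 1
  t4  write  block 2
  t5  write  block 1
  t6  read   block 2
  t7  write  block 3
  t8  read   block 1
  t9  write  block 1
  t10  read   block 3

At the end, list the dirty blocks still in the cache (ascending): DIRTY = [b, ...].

  0 | R B2 → L0 miss [-]
  1 | W B2 → L0 hit [D]
  2 | W B2 → L0 hit [D]
  3 | R B1 → L1 miss [-]
  4 | W B2 → L0 hit [D]
  5 | W B1 → L1 hit [D]
  6 | R B2 → L0 hit [D]
  7 | W B3 → L1 miss wb→B1 [D]
  8 | R B1 → L1 miss wb→B3 [-]
  9 | W B1 → L1 hit [D]
  10 | R B3 → L1 miss wb→B1 [-]

DIRTY = [2]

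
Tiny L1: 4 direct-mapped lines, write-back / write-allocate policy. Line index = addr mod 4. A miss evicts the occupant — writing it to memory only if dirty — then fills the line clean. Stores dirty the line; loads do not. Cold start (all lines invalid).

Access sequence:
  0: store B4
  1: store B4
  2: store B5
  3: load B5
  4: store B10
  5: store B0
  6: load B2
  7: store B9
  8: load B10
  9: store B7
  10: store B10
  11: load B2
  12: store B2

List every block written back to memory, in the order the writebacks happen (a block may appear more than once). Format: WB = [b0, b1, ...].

WB = [4, 10, 5, 10]

0: W B4 -> L0 miss  d=D]
1: W B4 -> L0 hit  d=D]
2: W B5 -> L1 miss  d=D]
3: R B5 -> L1 hit  d=D]
4: W B10 -> L2 miss  d=D]
5: W B0 -> L0 miss wb->B4  d=D]
6: R B2 -> L2 miss wb->B10  d=-]
7: W B9 -> L1 miss wb->B5  d=D]
8: R B10 -> L2 miss  d=-]
9: W B7 -> L3 miss  d=D]
10: W B10 -> L2 hit  d=D]
11: R B2 -> L2 miss wb->B10  d=-]
12: W B2 -> L2 hit  d=D]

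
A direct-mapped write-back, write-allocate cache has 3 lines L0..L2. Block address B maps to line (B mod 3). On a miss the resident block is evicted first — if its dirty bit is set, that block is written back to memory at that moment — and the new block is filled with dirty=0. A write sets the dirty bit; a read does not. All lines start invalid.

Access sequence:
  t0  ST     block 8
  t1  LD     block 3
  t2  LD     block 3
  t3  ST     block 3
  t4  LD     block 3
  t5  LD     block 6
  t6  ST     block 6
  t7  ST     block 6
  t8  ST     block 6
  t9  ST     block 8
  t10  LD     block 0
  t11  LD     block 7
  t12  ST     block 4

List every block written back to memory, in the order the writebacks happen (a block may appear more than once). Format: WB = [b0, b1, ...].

WB = [3, 6]

  0 | W B8 → L2 miss [D]
  1 | R B3 → L0 miss [-]
  2 | R B3 → L0 hit [-]
  3 | W B3 → L0 hit [D]
  4 | R B3 → L0 hit [D]
  5 | R B6 → L0 miss wb→B3 [-]
  6 | W B6 → L0 hit [D]
  7 | W B6 → L0 hit [D]
  8 | W B6 → L0 hit [D]
  9 | W B8 → L2 hit [D]
  10 | R B0 → L0 miss wb→B6 [-]
  11 | R B7 → L1 miss [-]
  12 | W B4 → L1 miss [D]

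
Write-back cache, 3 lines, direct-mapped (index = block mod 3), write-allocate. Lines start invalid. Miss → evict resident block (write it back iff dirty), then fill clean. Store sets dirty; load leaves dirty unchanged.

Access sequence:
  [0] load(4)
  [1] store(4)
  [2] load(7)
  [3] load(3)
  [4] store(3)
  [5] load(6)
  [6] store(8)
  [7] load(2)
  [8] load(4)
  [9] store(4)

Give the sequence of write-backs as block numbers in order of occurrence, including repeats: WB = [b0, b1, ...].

WB = [4, 3, 8]

  0 | R B4 → L1 miss [-]
  1 | W B4 → L1 hit [D]
  2 | R B7 → L1 miss wb→B4 [-]
  3 | R B3 → L0 miss [-]
  4 | W B3 → L0 hit [D]
  5 | R B6 → L0 miss wb→B3 [-]
  6 | W B8 → L2 miss [D]
  7 | R B2 → L2 miss wb→B8 [-]
  8 | R B4 → L1 miss [-]
  9 | W B4 → L1 hit [D]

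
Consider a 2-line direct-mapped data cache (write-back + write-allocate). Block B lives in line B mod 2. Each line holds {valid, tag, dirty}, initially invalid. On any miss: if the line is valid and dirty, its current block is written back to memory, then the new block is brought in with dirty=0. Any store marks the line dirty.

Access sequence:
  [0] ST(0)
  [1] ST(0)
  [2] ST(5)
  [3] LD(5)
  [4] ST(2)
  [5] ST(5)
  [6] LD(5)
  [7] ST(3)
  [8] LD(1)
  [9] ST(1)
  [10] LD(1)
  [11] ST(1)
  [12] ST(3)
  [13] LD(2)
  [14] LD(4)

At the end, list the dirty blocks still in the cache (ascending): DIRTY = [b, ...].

0: W B0 → L0 miss [D]
1: W B0 → L0 hit [D]
2: W B5 → L1 miss [D]
3: R B5 → L1 hit [D]
4: W B2 → L0 miss wb→B0 [D]
5: W B5 → L1 hit [D]
6: R B5 → L1 hit [D]
7: W B3 → L1 miss wb→B5 [D]
8: R B1 → L1 miss wb→B3 [-]
9: W B1 → L1 hit [D]
10: R B1 → L1 hit [D]
11: W B1 → L1 hit [D]
12: W B3 → L1 miss wb→B1 [D]
13: R B2 → L0 hit [D]
14: R B4 → L0 miss wb→B2 [-]

DIRTY = [3]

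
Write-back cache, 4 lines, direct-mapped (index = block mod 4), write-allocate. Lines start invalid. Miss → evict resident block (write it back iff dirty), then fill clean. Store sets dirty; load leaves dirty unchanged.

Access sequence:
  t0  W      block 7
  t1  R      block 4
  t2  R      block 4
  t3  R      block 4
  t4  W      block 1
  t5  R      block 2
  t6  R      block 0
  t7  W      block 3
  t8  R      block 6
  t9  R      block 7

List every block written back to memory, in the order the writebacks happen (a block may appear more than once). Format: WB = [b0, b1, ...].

WB = [7, 3]

0: W B7 → L3 miss [D]
1: R B4 → L0 miss [-]
2: R B4 → L0 hit [-]
3: R B4 → L0 hit [-]
4: W B1 → L1 miss [D]
5: R B2 → L2 miss [-]
6: R B0 → L0 miss [-]
7: W B3 → L3 miss wb→B7 [D]
8: R B6 → L2 miss [-]
9: R B7 → L3 miss wb→B3 [-]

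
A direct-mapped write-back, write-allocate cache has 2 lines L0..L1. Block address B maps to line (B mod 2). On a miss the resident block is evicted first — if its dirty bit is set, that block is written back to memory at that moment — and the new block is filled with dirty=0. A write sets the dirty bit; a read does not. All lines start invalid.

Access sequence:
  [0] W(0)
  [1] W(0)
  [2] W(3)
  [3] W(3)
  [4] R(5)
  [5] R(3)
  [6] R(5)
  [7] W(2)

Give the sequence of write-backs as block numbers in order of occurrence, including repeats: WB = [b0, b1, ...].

WB = [3, 0]

  0 | W B0 → L0 miss [D]
  1 | W B0 → L0 hit [D]
  2 | W B3 → L1 miss [D]
  3 | W B3 → L1 hit [D]
  4 | R B5 → L1 miss wb→B3 [-]
  5 | R B3 → L1 miss [-]
  6 | R B5 → L1 miss [-]
  7 | W B2 → L0 miss wb→B0 [D]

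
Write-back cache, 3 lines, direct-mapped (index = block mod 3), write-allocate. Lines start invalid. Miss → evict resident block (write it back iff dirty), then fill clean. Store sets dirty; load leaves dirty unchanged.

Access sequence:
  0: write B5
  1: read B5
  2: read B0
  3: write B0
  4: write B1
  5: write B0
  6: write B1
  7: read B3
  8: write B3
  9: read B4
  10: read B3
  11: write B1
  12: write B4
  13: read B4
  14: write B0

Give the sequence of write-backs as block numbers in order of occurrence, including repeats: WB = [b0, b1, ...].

WB = [0, 1, 1, 3]

0: W B5 -> L2 miss  d=D]
1: R B5 -> L2 hit  d=D]
2: R B0 -> L0 miss  d=-]
3: W B0 -> L0 hit  d=D]
4: W B1 -> L1 miss  d=D]
5: W B0 -> L0 hit  d=D]
6: W B1 -> L1 hit  d=D]
7: R B3 -> L0 miss wb->B0  d=-]
8: W B3 -> L0 hit  d=D]
9: R B4 -> L1 miss wb->B1  d=-]
10: R B3 -> L0 hit  d=D]
11: W B1 -> L1 miss  d=D]
12: W B4 -> L1 miss wb->B1  d=D]
13: R B4 -> L1 hit  d=D]
14: W B0 -> L0 miss wb->B3  d=D]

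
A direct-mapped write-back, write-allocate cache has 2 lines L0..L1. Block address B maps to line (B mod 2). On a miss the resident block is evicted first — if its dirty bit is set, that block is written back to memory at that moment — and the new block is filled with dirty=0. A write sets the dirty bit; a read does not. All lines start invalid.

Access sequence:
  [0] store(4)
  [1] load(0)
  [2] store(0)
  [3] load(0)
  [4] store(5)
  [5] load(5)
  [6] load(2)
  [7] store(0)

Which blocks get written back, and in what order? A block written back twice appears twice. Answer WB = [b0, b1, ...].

0: W B4 -> L0 miss  d=D]
1: R B0 -> L0 miss wb->B4  d=-]
2: W B0 -> L0 hit  d=D]
3: R B0 -> L0 hit  d=D]
4: W B5 -> L1 miss  d=D]
5: R B5 -> L1 hit  d=D]
6: R B2 -> L0 miss wb->B0  d=-]
7: W B0 -> L0 miss  d=D]

WB = [4, 0]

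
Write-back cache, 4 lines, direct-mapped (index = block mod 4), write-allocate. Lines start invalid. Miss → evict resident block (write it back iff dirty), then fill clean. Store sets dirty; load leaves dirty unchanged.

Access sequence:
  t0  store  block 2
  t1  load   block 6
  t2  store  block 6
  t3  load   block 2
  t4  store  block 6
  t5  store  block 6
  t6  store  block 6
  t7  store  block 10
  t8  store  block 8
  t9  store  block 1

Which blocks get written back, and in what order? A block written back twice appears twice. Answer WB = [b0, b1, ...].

0: W B2 -> L2 miss  d=D]
1: R B6 -> L2 miss wb->B2  d=-]
2: W B6 -> L2 hit  d=D]
3: R B2 -> L2 miss wb->B6  d=-]
4: W B6 -> L2 miss  d=D]
5: W B6 -> L2 hit  d=D]
6: W B6 -> L2 hit  d=D]
7: W B10 -> L2 miss wb->B6  d=D]
8: W B8 -> L0 miss  d=D]
9: W B1 -> L1 miss  d=D]

WB = [2, 6, 6]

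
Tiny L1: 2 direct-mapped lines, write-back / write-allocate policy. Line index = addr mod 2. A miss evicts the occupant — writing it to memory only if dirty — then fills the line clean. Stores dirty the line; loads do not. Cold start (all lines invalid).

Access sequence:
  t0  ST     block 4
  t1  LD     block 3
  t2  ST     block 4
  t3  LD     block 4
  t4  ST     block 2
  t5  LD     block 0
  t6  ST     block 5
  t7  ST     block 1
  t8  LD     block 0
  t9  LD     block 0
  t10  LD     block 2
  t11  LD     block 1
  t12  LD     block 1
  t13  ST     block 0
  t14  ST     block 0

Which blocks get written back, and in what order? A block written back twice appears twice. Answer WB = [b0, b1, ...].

0: W B4 -> L0 miss  d=D]
1: R B3 -> L1 miss  d=-]
2: W B4 -> L0 hit  d=D]
3: R B4 -> L0 hit  d=D]
4: W B2 -> L0 miss wb->B4  d=D]
5: R B0 -> L0 miss wb->B2  d=-]
6: W B5 -> L1 miss  d=D]
7: W B1 -> L1 miss wb->B5  d=D]
8: R B0 -> L0 hit  d=-]
9: R B0 -> L0 hit  d=-]
10: R B2 -> L0 miss  d=-]
11: R B1 -> L1 hit  d=D]
12: R B1 -> L1 hit  d=D]
13: W B0 -> L0 miss  d=D]
14: W B0 -> L0 hit  d=D]

WB = [4, 2, 5]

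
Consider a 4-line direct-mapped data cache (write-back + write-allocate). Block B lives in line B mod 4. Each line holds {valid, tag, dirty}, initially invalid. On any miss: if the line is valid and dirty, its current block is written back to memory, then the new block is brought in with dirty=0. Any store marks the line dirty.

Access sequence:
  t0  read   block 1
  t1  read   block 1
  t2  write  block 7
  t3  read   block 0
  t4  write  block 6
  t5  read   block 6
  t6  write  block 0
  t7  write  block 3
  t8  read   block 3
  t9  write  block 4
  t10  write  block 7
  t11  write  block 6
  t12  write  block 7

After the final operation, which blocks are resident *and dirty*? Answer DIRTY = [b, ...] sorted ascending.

DIRTY = [4, 6, 7]

0: R B1 → L1 miss [-]
1: R B1 → L1 hit [-]
2: W B7 → L3 miss [D]
3: R B0 → L0 miss [-]
4: W B6 → L2 miss [D]
5: R B6 → L2 hit [D]
6: W B0 → L0 hit [D]
7: W B3 → L3 miss wb→B7 [D]
8: R B3 → L3 hit [D]
9: W B4 → L0 miss wb→B0 [D]
10: W B7 → L3 miss wb→B3 [D]
11: W B6 → L2 hit [D]
12: W B7 → L3 hit [D]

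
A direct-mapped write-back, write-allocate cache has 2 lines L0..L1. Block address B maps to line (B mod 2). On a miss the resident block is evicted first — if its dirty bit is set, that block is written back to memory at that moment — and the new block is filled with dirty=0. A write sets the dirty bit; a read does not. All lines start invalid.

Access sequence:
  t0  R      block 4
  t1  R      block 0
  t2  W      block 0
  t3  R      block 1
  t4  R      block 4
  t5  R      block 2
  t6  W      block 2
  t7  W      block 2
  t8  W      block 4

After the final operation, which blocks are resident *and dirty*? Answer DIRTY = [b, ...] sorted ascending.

0: R B4 → L0 miss [-]
1: R B0 → L0 miss [-]
2: W B0 → L0 hit [D]
3: R B1 → L1 miss [-]
4: R B4 → L0 miss wb→B0 [-]
5: R B2 → L0 miss [-]
6: W B2 → L0 hit [D]
7: W B2 → L0 hit [D]
8: W B4 → L0 miss wb→B2 [D]

DIRTY = [4]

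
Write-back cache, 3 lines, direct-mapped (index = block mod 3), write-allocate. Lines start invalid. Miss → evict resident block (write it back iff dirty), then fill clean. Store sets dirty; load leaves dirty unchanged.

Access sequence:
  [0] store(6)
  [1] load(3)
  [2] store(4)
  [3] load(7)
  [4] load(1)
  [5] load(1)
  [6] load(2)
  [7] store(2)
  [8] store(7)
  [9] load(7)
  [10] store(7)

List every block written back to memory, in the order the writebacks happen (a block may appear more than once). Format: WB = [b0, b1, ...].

WB = [6, 4]

0: W B6 → L0 miss [D]
1: R B3 → L0 miss wb→B6 [-]
2: W B4 → L1 miss [D]
3: R B7 → L1 miss wb→B4 [-]
4: R B1 → L1 miss [-]
5: R B1 → L1 hit [-]
6: R B2 → L2 miss [-]
7: W B2 → L2 hit [D]
8: W B7 → L1 miss [D]
9: R B7 → L1 hit [D]
10: W B7 → L1 hit [D]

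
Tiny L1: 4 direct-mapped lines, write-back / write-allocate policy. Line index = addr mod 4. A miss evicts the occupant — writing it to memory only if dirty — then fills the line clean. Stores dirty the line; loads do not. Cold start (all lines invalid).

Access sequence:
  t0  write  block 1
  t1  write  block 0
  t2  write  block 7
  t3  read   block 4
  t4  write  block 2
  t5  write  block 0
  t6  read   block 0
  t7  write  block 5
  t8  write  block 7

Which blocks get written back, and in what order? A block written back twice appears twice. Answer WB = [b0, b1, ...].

WB = [0, 1]

0: W B1 -> L1 miss  d=D]
1: W B0 -> L0 miss  d=D]
2: W B7 -> L3 miss  d=D]
3: R B4 -> L0 miss wb->B0  d=-]
4: W B2 -> L2 miss  d=D]
5: W B0 -> L0 miss  d=D]
6: R B0 -> L0 hit  d=D]
7: W B5 -> L1 miss wb->B1  d=D]
8: W B7 -> L3 hit  d=D]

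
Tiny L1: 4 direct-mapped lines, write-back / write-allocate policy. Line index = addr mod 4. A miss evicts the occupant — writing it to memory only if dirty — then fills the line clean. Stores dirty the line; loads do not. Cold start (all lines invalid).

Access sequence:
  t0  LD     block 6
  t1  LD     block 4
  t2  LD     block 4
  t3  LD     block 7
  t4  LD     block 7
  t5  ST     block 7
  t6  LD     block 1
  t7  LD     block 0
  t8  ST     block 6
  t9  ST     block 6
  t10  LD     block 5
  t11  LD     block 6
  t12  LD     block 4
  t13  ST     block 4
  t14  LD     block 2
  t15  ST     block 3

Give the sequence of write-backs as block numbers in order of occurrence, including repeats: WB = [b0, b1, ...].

  0 | R B6 → L2 miss [-]
  1 | R B4 → L0 miss [-]
  2 | R B4 → L0 hit [-]
  3 | R B7 → L3 miss [-]
  4 | R B7 → L3 hit [-]
  5 | W B7 → L3 hit [D]
  6 | R B1 → L1 miss [-]
  7 | R B0 → L0 miss [-]
  8 | W B6 → L2 hit [D]
  9 | W B6 → L2 hit [D]
  10 | R B5 → L1 miss [-]
  11 | R B6 → L2 hit [D]
  12 | R B4 → L0 miss [-]
  13 | W B4 → L0 hit [D]
  14 | R B2 → L2 miss wb→B6 [-]
  15 | W B3 → L3 miss wb→B7 [D]

WB = [6, 7]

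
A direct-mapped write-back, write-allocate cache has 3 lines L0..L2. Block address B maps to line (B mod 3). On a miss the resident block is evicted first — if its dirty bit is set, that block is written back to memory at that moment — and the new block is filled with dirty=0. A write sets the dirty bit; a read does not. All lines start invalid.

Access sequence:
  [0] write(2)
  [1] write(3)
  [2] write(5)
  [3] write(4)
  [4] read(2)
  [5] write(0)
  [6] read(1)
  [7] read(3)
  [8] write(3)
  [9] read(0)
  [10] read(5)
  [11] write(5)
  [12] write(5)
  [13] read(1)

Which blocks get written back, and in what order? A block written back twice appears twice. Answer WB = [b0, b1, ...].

0: W B2 -> L2 miss  d=D]
1: W B3 -> L0 miss  d=D]
2: W B5 -> L2 miss wb->B2  d=D]
3: W B4 -> L1 miss  d=D]
4: R B2 -> L2 miss wb->B5  d=-]
5: W B0 -> L0 miss wb->B3  d=D]
6: R B1 -> L1 miss wb->B4  d=-]
7: R B3 -> L0 miss wb->B0  d=-]
8: W B3 -> L0 hit  d=D]
9: R B0 -> L0 miss wb->B3  d=-]
10: R B5 -> L2 miss  d=-]
11: W B5 -> L2 hit  d=D]
12: W B5 -> L2 hit  d=D]
13: R B1 -> L1 hit  d=-]

WB = [2, 5, 3, 4, 0, 3]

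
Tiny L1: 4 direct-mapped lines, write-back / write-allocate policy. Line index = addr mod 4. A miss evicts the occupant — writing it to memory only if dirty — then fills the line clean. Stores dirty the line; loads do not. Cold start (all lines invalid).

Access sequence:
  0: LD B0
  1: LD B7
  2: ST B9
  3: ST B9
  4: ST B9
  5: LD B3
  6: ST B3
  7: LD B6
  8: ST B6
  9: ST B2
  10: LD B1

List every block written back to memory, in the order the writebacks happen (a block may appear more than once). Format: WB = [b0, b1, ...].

  0 | R B0 → L0 miss [-]
  1 | R B7 → L3 miss [-]
  2 | W B9 → L1 miss [D]
  3 | W B9 → L1 hit [D]
  4 | W B9 → L1 hit [D]
  5 | R B3 → L3 miss [-]
  6 | W B3 → L3 hit [D]
  7 | R B6 → L2 miss [-]
  8 | W B6 → L2 hit [D]
  9 | W B2 → L2 miss wb→B6 [D]
  10 | R B1 → L1 miss wb→B9 [-]

WB = [6, 9]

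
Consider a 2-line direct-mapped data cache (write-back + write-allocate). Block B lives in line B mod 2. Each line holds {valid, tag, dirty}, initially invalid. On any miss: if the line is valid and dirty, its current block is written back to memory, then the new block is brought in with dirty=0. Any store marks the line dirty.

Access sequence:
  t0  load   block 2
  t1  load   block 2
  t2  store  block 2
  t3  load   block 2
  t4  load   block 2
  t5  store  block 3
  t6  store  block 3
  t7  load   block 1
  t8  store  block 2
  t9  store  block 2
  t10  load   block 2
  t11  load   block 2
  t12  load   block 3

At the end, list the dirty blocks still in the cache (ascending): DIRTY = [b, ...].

  0 | R B2 → L0 miss [-]
  1 | R B2 → L0 hit [-]
  2 | W B2 → L0 hit [D]
  3 | R B2 → L0 hit [D]
  4 | R B2 → L0 hit [D]
  5 | W B3 → L1 miss [D]
  6 | W B3 → L1 hit [D]
  7 | R B1 → L1 miss wb→B3 [-]
  8 | W B2 → L0 hit [D]
  9 | W B2 → L0 hit [D]
  10 | R B2 → L0 hit [D]
  11 | R B2 → L0 hit [D]
  12 | R B3 → L1 miss [-]

DIRTY = [2]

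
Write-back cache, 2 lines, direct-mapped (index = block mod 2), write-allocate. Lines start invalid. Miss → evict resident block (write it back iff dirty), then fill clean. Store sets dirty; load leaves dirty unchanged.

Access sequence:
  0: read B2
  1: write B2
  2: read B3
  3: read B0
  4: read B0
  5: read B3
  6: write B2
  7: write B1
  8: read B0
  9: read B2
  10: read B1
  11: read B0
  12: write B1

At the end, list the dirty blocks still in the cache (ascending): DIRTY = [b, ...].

  0 | R B2 → L0 miss [-]
  1 | W B2 → L0 hit [D]
  2 | R B3 → L1 miss [-]
  3 | R B0 → L0 miss wb→B2 [-]
  4 | R B0 → L0 hit [-]
  5 | R B3 → L1 hit [-]
  6 | W B2 → L0 miss [D]
  7 | W B1 → L1 miss [D]
  8 | R B0 → L0 miss wb→B2 [-]
  9 | R B2 → L0 miss [-]
  10 | R B1 → L1 hit [D]
  11 | R B0 → L0 miss [-]
  12 | W B1 → L1 hit [D]

DIRTY = [1]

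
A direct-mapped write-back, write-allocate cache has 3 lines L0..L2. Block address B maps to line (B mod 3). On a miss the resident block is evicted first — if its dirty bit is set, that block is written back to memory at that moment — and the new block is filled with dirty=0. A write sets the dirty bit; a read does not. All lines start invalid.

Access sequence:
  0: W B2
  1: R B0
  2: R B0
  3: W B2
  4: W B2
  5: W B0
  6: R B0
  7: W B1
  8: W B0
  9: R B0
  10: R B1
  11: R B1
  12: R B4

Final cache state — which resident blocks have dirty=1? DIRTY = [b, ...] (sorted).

DIRTY = [0, 2]

0: W B2 → L2 miss [D]
1: R B0 → L0 miss [-]
2: R B0 → L0 hit [-]
3: W B2 → L2 hit [D]
4: W B2 → L2 hit [D]
5: W B0 → L0 hit [D]
6: R B0 → L0 hit [D]
7: W B1 → L1 miss [D]
8: W B0 → L0 hit [D]
9: R B0 → L0 hit [D]
10: R B1 → L1 hit [D]
11: R B1 → L1 hit [D]
12: R B4 → L1 miss wb→B1 [-]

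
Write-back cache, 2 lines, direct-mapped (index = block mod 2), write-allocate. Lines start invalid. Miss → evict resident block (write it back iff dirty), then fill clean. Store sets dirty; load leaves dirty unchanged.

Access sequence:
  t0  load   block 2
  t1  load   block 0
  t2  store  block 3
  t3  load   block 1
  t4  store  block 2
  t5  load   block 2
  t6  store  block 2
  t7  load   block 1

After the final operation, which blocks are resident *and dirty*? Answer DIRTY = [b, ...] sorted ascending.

0: R B2 → L0 miss [-]
1: R B0 → L0 miss [-]
2: W B3 → L1 miss [D]
3: R B1 → L1 miss wb→B3 [-]
4: W B2 → L0 miss [D]
5: R B2 → L0 hit [D]
6: W B2 → L0 hit [D]
7: R B1 → L1 hit [-]

DIRTY = [2]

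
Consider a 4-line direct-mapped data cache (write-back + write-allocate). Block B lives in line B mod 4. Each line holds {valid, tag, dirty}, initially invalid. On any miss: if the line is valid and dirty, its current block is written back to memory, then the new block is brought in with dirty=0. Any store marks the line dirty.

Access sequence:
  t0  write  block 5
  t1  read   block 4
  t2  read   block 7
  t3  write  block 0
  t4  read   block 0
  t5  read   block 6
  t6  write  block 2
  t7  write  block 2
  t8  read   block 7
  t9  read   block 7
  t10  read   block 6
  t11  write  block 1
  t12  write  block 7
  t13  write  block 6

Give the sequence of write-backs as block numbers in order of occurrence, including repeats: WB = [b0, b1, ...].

WB = [2, 5]

  0 | W B5 → L1 miss [D]
  1 | R B4 → L0 miss [-]
  2 | R B7 → L3 miss [-]
  3 | W B0 → L0 miss [D]
  4 | R B0 → L0 hit [D]
  5 | R B6 → L2 miss [-]
  6 | W B2 → L2 miss [D]
  7 | W B2 → L2 hit [D]
  8 | R B7 → L3 hit [-]
  9 | R B7 → L3 hit [-]
  10 | R B6 → L2 miss wb→B2 [-]
  11 | W B1 → L1 miss wb→B5 [D]
  12 | W B7 → L3 hit [D]
  13 | W B6 → L2 hit [D]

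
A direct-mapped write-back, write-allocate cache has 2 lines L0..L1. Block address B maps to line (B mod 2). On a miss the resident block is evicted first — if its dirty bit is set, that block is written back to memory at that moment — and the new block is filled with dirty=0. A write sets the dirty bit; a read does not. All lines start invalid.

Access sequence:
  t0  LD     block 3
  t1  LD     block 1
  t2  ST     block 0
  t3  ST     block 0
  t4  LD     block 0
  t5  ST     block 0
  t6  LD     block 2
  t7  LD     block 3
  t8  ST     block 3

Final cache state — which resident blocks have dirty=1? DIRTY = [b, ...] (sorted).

DIRTY = [3]

0: R B3 → L1 miss [-]
1: R B1 → L1 miss [-]
2: W B0 → L0 miss [D]
3: W B0 → L0 hit [D]
4: R B0 → L0 hit [D]
5: W B0 → L0 hit [D]
6: R B2 → L0 miss wb→B0 [-]
7: R B3 → L1 miss [-]
8: W B3 → L1 hit [D]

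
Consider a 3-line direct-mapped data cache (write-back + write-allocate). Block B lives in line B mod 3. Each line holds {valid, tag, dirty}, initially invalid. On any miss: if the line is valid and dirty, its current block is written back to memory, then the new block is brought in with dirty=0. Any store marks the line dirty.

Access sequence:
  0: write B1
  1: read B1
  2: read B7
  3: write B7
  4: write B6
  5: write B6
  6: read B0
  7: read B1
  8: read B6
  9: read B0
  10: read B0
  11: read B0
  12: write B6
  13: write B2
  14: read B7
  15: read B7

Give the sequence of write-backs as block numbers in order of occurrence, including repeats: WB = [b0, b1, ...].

WB = [1, 6, 7]

0: W B1 → L1 miss [D]
1: R B1 → L1 hit [D]
2: R B7 → L1 miss wb→B1 [-]
3: W B7 → L1 hit [D]
4: W B6 → L0 miss [D]
5: W B6 → L0 hit [D]
6: R B0 → L0 miss wb→B6 [-]
7: R B1 → L1 miss wb→B7 [-]
8: R B6 → L0 miss [-]
9: R B0 → L0 miss [-]
10: R B0 → L0 hit [-]
11: R B0 → L0 hit [-]
12: W B6 → L0 miss [D]
13: W B2 → L2 miss [D]
14: R B7 → L1 miss [-]
15: R B7 → L1 hit [-]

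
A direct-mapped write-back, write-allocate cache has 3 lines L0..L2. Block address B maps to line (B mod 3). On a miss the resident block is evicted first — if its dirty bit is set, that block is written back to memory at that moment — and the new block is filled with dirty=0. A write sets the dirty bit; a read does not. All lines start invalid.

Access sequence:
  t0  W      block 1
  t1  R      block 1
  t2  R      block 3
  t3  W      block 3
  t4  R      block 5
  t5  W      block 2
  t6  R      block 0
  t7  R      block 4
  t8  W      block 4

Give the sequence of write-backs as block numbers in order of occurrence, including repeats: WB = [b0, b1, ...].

WB = [3, 1]

0: W B1 -> L1 miss  d=D]
1: R B1 -> L1 hit  d=D]
2: R B3 -> L0 miss  d=-]
3: W B3 -> L0 hit  d=D]
4: R B5 -> L2 miss  d=-]
5: W B2 -> L2 miss  d=D]
6: R B0 -> L0 miss wb->B3  d=-]
7: R B4 -> L1 miss wb->B1  d=-]
8: W B4 -> L1 hit  d=D]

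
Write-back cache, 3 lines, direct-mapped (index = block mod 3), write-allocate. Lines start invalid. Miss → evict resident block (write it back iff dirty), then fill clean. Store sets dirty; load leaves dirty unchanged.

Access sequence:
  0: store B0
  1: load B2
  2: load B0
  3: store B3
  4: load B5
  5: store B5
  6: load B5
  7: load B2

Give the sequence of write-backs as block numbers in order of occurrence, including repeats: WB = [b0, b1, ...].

WB = [0, 5]

0: W B0 -> L0 miss  d=D]
1: R B2 -> L2 miss  d=-]
2: R B0 -> L0 hit  d=D]
3: W B3 -> L0 miss wb->B0  d=D]
4: R B5 -> L2 miss  d=-]
5: W B5 -> L2 hit  d=D]
6: R B5 -> L2 hit  d=D]
7: R B2 -> L2 miss wb->B5  d=-]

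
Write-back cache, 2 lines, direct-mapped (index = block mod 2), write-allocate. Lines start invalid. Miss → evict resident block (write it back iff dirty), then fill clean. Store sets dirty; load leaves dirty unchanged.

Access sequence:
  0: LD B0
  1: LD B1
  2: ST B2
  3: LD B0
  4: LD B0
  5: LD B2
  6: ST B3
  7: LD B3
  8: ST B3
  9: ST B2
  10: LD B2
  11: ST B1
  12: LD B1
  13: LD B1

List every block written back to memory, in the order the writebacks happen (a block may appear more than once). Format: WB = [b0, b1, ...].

WB = [2, 3]

  0 | R B0 → L0 miss [-]
  1 | R B1 → L1 miss [-]
  2 | W B2 → L0 miss [D]
  3 | R B0 → L0 miss wb→B2 [-]
  4 | R B0 → L0 hit [-]
  5 | R B2 → L0 miss [-]
  6 | W B3 → L1 miss [D]
  7 | R B3 → L1 hit [D]
  8 | W B3 → L1 hit [D]
  9 | W B2 → L0 hit [D]
  10 | R B2 → L0 hit [D]
  11 | W B1 → L1 miss wb→B3 [D]
  12 | R B1 → L1 hit [D]
  13 | R B1 → L1 hit [D]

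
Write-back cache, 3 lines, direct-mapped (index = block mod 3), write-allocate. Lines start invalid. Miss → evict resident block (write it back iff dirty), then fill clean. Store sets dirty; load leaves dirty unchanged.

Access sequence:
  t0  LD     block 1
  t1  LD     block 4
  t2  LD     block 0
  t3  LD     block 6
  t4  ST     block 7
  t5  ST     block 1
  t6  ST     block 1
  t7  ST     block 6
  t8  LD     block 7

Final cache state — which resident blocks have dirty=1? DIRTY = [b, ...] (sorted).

DIRTY = [6]

0: R B1 -> L1 miss  d=-]
1: R B4 -> L1 miss  d=-]
2: R B0 -> L0 miss  d=-]
3: R B6 -> L0 miss  d=-]
4: W B7 -> L1 miss  d=D]
5: W B1 -> L1 miss wb->B7  d=D]
6: W B1 -> L1 hit  d=D]
7: W B6 -> L0 hit  d=D]
8: R B7 -> L1 miss wb->B1  d=-]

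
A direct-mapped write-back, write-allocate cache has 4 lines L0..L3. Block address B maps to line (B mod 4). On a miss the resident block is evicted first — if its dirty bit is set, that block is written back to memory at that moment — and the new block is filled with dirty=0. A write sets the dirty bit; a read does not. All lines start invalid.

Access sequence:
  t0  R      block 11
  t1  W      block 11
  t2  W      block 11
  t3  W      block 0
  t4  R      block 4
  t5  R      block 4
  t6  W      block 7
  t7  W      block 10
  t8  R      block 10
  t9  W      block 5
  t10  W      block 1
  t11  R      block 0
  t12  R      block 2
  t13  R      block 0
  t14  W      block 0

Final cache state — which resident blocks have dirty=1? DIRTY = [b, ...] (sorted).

0: R B11 -> L3 miss  d=-]
1: W B11 -> L3 hit  d=D]
2: W B11 -> L3 hit  d=D]
3: W B0 -> L0 miss  d=D]
4: R B4 -> L0 miss wb->B0  d=-]
5: R B4 -> L0 hit  d=-]
6: W B7 -> L3 miss wb->B11  d=D]
7: W B10 -> L2 miss  d=D]
8: R B10 -> L2 hit  d=D]
9: W B5 -> L1 miss  d=D]
10: W B1 -> L1 miss wb->B5  d=D]
11: R B0 -> L0 miss  d=-]
12: R B2 -> L2 miss wb->B10  d=-]
13: R B0 -> L0 hit  d=-]
14: W B0 -> L0 hit  d=D]

DIRTY = [0, 1, 7]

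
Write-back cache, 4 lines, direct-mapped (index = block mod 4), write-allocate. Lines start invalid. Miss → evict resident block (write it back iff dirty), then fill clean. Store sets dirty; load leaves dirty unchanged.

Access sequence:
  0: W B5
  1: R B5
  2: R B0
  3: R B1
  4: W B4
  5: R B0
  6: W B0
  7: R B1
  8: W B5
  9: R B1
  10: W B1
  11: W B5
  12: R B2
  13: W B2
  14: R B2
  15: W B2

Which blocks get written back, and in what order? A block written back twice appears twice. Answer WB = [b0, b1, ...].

WB = [5, 4, 5, 1]

0: W B5 → L1 miss [D]
1: R B5 → L1 hit [D]
2: R B0 → L0 miss [-]
3: R B1 → L1 miss wb→B5 [-]
4: W B4 → L0 miss [D]
5: R B0 → L0 miss wb→B4 [-]
6: W B0 → L0 hit [D]
7: R B1 → L1 hit [-]
8: W B5 → L1 miss [D]
9: R B1 → L1 miss wb→B5 [-]
10: W B1 → L1 hit [D]
11: W B5 → L1 miss wb→B1 [D]
12: R B2 → L2 miss [-]
13: W B2 → L2 hit [D]
14: R B2 → L2 hit [D]
15: W B2 → L2 hit [D]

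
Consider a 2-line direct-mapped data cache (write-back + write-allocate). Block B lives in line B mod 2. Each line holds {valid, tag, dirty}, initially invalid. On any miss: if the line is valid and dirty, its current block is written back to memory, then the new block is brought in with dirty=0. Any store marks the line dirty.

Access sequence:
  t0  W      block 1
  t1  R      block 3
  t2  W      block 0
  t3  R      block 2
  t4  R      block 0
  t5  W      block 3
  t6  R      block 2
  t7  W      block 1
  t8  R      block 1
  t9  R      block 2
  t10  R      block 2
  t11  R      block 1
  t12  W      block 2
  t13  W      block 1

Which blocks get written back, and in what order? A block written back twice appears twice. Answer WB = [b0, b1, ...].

WB = [1, 0, 3]

  0 | W B1 → L1 miss [D]
  1 | R B3 → L1 miss wb→B1 [-]
  2 | W B0 → L0 miss [D]
  3 | R B2 → L0 miss wb→B0 [-]
  4 | R B0 → L0 miss [-]
  5 | W B3 → L1 hit [D]
  6 | R B2 → L0 miss [-]
  7 | W B1 → L1 miss wb→B3 [D]
  8 | R B1 → L1 hit [D]
  9 | R B2 → L0 hit [-]
  10 | R B2 → L0 hit [-]
  11 | R B1 → L1 hit [D]
  12 | W B2 → L0 hit [D]
  13 | W B1 → L1 hit [D]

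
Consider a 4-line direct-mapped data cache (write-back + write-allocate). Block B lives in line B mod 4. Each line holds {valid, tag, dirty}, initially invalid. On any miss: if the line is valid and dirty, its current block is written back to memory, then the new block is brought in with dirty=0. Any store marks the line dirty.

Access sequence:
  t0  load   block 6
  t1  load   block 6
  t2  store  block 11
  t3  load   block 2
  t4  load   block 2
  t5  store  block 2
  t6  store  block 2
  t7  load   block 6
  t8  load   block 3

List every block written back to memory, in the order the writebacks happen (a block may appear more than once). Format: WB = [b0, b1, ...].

WB = [2, 11]

0: R B6 → L2 miss [-]
1: R B6 → L2 hit [-]
2: W B11 → L3 miss [D]
3: R B2 → L2 miss [-]
4: R B2 → L2 hit [-]
5: W B2 → L2 hit [D]
6: W B2 → L2 hit [D]
7: R B6 → L2 miss wb→B2 [-]
8: R B3 → L3 miss wb→B11 [-]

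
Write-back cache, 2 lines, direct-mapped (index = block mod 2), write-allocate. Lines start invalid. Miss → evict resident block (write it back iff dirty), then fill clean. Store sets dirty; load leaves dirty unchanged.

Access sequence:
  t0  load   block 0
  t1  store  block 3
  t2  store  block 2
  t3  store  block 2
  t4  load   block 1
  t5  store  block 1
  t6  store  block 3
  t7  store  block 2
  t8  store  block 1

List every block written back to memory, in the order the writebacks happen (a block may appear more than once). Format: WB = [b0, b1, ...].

0: R B0 → L0 miss [-]
1: W B3 → L1 miss [D]
2: W B2 → L0 miss [D]
3: W B2 → L0 hit [D]
4: R B1 → L1 miss wb→B3 [-]
5: W B1 → L1 hit [D]
6: W B3 → L1 miss wb→B1 [D]
7: W B2 → L0 hit [D]
8: W B1 → L1 miss wb→B3 [D]

WB = [3, 1, 3]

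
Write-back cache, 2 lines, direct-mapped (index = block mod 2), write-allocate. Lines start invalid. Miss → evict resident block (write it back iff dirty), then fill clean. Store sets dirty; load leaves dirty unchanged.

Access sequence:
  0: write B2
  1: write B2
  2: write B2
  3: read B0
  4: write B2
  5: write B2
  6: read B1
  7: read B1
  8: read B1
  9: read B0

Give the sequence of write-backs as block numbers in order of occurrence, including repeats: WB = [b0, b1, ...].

WB = [2, 2]

0: W B2 → L0 miss [D]
1: W B2 → L0 hit [D]
2: W B2 → L0 hit [D]
3: R B0 → L0 miss wb→B2 [-]
4: W B2 → L0 miss [D]
5: W B2 → L0 hit [D]
6: R B1 → L1 miss [-]
7: R B1 → L1 hit [-]
8: R B1 → L1 hit [-]
9: R B0 → L0 miss wb→B2 [-]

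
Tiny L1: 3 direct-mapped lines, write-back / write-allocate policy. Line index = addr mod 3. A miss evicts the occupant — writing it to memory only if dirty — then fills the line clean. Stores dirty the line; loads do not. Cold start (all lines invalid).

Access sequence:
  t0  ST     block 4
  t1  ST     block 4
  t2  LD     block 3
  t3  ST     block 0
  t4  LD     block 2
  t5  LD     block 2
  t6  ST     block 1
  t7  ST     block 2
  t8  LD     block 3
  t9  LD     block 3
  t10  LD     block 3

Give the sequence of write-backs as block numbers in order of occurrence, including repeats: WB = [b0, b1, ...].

WB = [4, 0]

  0 | W B4 → L1 miss [D]
  1 | W B4 → L1 hit [D]
  2 | R B3 → L0 miss [-]
  3 | W B0 → L0 miss [D]
  4 | R B2 → L2 miss [-]
  5 | R B2 → L2 hit [-]
  6 | W B1 → L1 miss wb→B4 [D]
  7 | W B2 → L2 hit [D]
  8 | R B3 → L0 miss wb→B0 [-]
  9 | R B3 → L0 hit [-]
  10 | R B3 → L0 hit [-]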